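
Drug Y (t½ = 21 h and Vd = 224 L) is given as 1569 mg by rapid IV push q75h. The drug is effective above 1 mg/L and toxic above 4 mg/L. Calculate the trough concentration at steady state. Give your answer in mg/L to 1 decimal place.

k = ln2/t½ = ln2/21 ≈ 0.033007 h⁻¹; fraction remaining f = e^(−kτ) = e^(−0.033007×75) ≈ 0.0841.
Accumulation ratio R = 1/(1 − f) ≈ 1/0.9159 ≈ 1.0918.
Each bolus raises the concentration by D/Vd = 1569/224 ≈ 7.004 mg/L.
Steady-state peak Cmax,ss = C₀·R ≈ 7.004 × 1.0918 ≈ 7.647 mg/L.
One interval later, Cmin,ss = Cmax,ss·e^(−kτ) ≈ 7.647 × 0.0841 ≈ 0.643 mg/L.
Trough 0.6 mg/L vs MEC 1 mg/L: subtherapeutic.

0.6 mg/L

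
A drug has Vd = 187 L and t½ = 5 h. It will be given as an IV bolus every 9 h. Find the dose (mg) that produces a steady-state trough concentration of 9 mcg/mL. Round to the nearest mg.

τ/t½ = 9/5 ≈ 1.8, so f = (1/2)^(9/5) ≈ 0.287175.
Cmin,ss = (D/Vd)·f/(1−f), so D = Cmin,ss·Vd·(1−f)/f.
D = 9 × 187 × (1−f)/f ≈ 9 × 187 × 2.48220 ≈ 4177.54 mg.

4178 mg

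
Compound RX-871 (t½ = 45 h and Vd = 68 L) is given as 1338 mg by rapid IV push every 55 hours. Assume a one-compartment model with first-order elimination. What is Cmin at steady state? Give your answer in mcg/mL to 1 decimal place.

k = ln2/t½ = ln2/45 ≈ 0.015403 h⁻¹; fraction remaining f = e^(−kτ) = e^(−0.015403×55) ≈ 0.4286.
At steady state, accumulation factor R = 1/(1 − e^(−kτ)) ≈ 1.7501.
Single-dose peak C₀ = D/Vd = 1338/68 ≈ 19.676 mcg/mL.
Cmax,ss = C₀/(1 − f) ≈ 19.676/0.5714 ≈ 34.435 mcg/mL.
Steady-state trough Cmin,ss = Cmax,ss·f ≈ 34.435 × 0.4286 ≈ 14.759 mcg/mL.

14.8 mcg/mL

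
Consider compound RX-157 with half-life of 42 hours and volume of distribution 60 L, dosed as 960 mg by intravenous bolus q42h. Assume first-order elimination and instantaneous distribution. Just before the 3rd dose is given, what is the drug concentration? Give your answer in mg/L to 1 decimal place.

f = (1/2)^(τ/t½) = (1/2)^(42/42) ≈ 0.5000.
C₀ = D/Vd = 960/60 ≈ 16.000 mg/L.
Before the 3rd dose, 2 doses have been given. Superposition: Cmin = C₀·(f + f²).
≈ 16.000 × (0.5000 + 0.2500) ≈ 16.000 × 0.7500 ≈ 12.000 mg/L.

12.0 mg/L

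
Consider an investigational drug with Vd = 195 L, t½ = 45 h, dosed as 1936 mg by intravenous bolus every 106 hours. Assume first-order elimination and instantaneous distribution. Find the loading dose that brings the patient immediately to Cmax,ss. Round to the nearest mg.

2406 mg

f = (1/2)^(106/45) ≈ 0.195392; accumulation ratio R = 1/(1−f) ≈ 1.24284.
Loading dose to hit Cmax,ss on first dose: D_load = D_maint·R ≈ 1936 × 1.24284 ≈ 2406.14 mg.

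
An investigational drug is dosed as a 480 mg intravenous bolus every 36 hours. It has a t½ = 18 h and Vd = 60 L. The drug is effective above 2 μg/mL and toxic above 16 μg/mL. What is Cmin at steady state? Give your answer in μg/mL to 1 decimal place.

The dosing interval is 2 half-lives, so f = 2^(−2) = 0.25.
Accumulation ratio R = 1/(1 − f) = 1/0.75 = 4/3.
Single-dose peak C₀ = D/Vd = 480/60 = 8 μg/mL.
Steady-state peak Cmax,ss = C₀·R = 8 × 4/3 ≈ 10.667 μg/mL.
Steady-state trough Cmin,ss = Cmax,ss·f ≈ 10.667 × 0.25 ≈ 2.667 μg/mL.
Trough 2.7 μg/mL vs MEC 2 μg/mL: adequate.

2.7 μg/mL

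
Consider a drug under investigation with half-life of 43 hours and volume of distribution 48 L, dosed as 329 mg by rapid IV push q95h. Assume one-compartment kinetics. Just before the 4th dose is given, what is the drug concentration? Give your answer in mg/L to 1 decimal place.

1.9 mg/L

f = (1/2)^(τ/t½) = (1/2)^(95/43) ≈ 0.2162.
C₀ = D/Vd = 329/48 ≈ 6.854 mg/L.
Before the 4th dose, 3 doses have been given. Superposition: Cmin = C₀·(f + f² + … + f^3).
≈ 6.854 × (0.2162 + 0.0467 + 0.0101) ≈ 6.854 × 0.2730 ≈ 1.871 mg/L.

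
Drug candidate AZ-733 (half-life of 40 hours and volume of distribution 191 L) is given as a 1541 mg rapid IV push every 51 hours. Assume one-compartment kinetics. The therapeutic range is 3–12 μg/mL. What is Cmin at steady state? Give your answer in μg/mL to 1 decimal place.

5.7 μg/mL

τ/t½ = 51/40 ≈ 1.275, so fraction remaining f = (1/2)^(51/40) ≈ 0.4132.
Single-dose peak C₀ = D/Vd = 1541/191 ≈ 8.068 μg/mL.
Steady-state trough Cmin,ss = C₀·f/(1−f) ≈ 8.068 × 0.4132/0.5868 ≈ 5.681 μg/mL.
Trough 5.7 μg/mL vs MEC 3 μg/mL: adequate.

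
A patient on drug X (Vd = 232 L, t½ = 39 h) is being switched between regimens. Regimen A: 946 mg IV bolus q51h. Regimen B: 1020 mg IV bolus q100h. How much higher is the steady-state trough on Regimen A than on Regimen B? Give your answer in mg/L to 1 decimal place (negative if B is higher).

Regimen A: f = (1/2)^(51/39) ≈ 0.4040; Cmin,ss = (946/232)·f/(1−f) ≈ 2.764 mg/L.
Regimen B: f = (1/2)^(100/39) ≈ 0.1691; Cmin,ss = (1020/232)·f/(1−f) ≈ 0.895 mg/L.
Difference ≈ 2.764 − 0.895 ≈ 1.869 mg/L.

1.9 mg/L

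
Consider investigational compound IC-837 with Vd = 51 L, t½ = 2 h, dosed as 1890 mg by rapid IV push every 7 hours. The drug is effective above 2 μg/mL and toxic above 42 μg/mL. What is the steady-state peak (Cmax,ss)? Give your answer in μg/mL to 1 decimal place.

40.7 μg/mL

τ/t½ = 7/2 ≈ 3.5, so fraction remaining f = (1/2)^(7/2) ≈ 0.0884.
At steady state, accumulation factor R = 1/(1 − e^(−kτ)) ≈ 1.0970.
Each bolus raises the concentration by D/Vd = 1890/51 ≈ 37.059 μg/mL.
Steady-state peak Cmax,ss = C₀·R ≈ 37.059 × 1.0970 ≈ 40.654 μg/mL.
Peak 40.7 μg/mL vs MTC 42 μg/mL: below toxic threshold.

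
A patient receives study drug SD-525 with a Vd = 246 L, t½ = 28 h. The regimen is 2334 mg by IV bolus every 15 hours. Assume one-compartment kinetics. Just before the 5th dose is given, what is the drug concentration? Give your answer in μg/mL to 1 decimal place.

f = (1/2)^(τ/t½) = (1/2)^(15/28) ≈ 0.6898.
C₀ = D/Vd = 2334/246 ≈ 9.488 μg/mL.
Before the 5th dose, 4 doses have been given. Superposition: Cmin = C₀·(f + f² + … + f^4).
≈ 9.488 × (0.6898 + 0.4758 + 0.3282 + 0.2264) ≈ 9.488 × 1.7202 ≈ 16.321 μg/mL.

16.3 μg/mL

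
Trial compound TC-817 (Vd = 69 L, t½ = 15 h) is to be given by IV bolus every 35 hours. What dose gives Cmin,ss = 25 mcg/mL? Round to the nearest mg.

6968 mg

τ/t½ = 35/15 ≈ 2.3333, so f = (1/2)^(35/15) ≈ 0.198425.
Cmin,ss = (D/Vd)·f/(1−f), so D = Cmin,ss·Vd·(1−f)/f.
D = 25 × 69 × (1−f)/f ≈ 25 × 69 × 4.03969 ≈ 6968.47 mg.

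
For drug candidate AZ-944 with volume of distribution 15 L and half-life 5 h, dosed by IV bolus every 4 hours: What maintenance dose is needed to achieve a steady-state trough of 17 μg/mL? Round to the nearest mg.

τ/t½ = 4/5 ≈ 0.8, so f = (1/2)^(4/5) ≈ 0.574349.
Cmin,ss = (D/Vd)·f/(1−f), so D = Cmin,ss·Vd·(1−f)/f.
D = 17 × 15 × (1−f)/f ≈ 17 × 15 × 0.74110 ≈ 188.98 mg.

189 mg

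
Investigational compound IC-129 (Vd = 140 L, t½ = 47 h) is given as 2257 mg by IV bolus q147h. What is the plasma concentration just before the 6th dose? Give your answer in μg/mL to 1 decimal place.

f = (1/2)^(τ/t½) = (1/2)^(147/47) ≈ 0.1144.
C₀ = D/Vd = 2257/140 ≈ 16.121 μg/mL.
Before the 6th dose, 5 doses have been given. Superposition: Cmin = C₀·(f + f² + … + f^5).
≈ 16.121 × (0.1144 + 0.0131 + 0.0015 + 0.0002 + 0.0000) ≈ 16.121 × 0.1292 ≈ 2.083 μg/mL.

2.1 μg/mL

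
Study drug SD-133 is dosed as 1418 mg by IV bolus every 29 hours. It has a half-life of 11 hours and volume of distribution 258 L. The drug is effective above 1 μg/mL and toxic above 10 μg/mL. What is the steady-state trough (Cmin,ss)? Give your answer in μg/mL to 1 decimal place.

1.1 μg/mL

τ/t½ = 29/11 ≈ 2.6364, so fraction remaining f = (1/2)^(29/11) ≈ 0.1608.
Single-dose peak C₀ = D/Vd = 1418/258 ≈ 5.496 μg/mL.
Steady-state trough Cmin,ss = C₀·f/(1−f) ≈ 5.496 × 0.1608/0.8392 ≈ 1.053 μg/mL.
Trough 1.1 μg/mL vs MEC 1 μg/mL: adequate.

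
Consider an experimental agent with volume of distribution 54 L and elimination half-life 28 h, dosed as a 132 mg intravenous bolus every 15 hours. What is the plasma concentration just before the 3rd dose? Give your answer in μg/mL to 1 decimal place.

2.8 μg/mL

f = (1/2)^(τ/t½) = (1/2)^(15/28) ≈ 0.6898.
C₀ = D/Vd = 132/54 ≈ 2.444 μg/mL.
Before the 3rd dose, 2 doses have been given. Superposition: Cmin = C₀·(f + f²).
≈ 2.444 × (0.6898 + 0.4758) ≈ 2.444 × 1.1656 ≈ 2.849 μg/mL.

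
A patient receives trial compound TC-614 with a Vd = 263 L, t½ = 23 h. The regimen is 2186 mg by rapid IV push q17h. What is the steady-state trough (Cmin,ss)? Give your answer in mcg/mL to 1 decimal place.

k = ln2/t½ = ln2/23 ≈ 0.030137 h⁻¹; fraction remaining f = e^(−kτ) = e^(−0.030137×17) ≈ 0.5991.
Each bolus raises the concentration by D/Vd = 2186/263 ≈ 8.312 mcg/mL.
Steady-state trough Cmin,ss = C₀·f/(1−f) ≈ 8.312 × 0.5991/0.4009 ≈ 12.421 mcg/mL.

12.4 mcg/mL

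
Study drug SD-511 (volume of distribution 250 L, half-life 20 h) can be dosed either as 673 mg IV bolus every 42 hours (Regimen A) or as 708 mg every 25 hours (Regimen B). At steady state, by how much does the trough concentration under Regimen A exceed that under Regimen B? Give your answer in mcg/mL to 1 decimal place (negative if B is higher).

-1.2 mcg/mL

Regimen A: f = (1/2)^(42/20) ≈ 0.2333; Cmin,ss = (673/250)·f/(1−f) ≈ 0.819 mcg/mL.
Regimen B: f = (1/2)^(25/20) ≈ 0.4204; Cmin,ss = (708/250)·f/(1−f) ≈ 2.054 mcg/mL.
Difference ≈ 0.819 − 2.054 ≈ -1.235 mcg/mL.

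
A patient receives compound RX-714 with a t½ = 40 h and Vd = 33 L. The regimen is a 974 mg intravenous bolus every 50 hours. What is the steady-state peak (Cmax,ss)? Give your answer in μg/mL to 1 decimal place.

k = ln2/t½ = ln2/40 ≈ 0.017329 h⁻¹; fraction remaining f = e^(−kτ) = e^(−0.017329×50) ≈ 0.4204.
At steady state, accumulation factor R = 1/(1 − e^(−kτ)) ≈ 1.7253.
Each bolus raises the concentration by D/Vd = 974/33 ≈ 29.515 μg/mL.
Steady-state peak Cmax,ss = C₀·R ≈ 29.515 × 1.7253 ≈ 50.922 μg/mL.

50.9 μg/mL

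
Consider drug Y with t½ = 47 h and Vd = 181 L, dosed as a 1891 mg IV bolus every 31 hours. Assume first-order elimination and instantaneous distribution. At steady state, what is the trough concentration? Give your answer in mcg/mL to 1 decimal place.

k = ln2/t½ = ln2/47 ≈ 0.014748 h⁻¹; fraction remaining f = e^(−kτ) = e^(−0.014748×31) ≈ 0.6331.
At steady state, accumulation factor R = 1/(1 − e^(−kτ)) ≈ 2.7255.
Single-dose peak C₀ = D/Vd = 1891/181 ≈ 10.448 mcg/mL.
Steady-state peak Cmax,ss = C₀·R ≈ 10.448 × 2.7255 ≈ 28.476 mcg/mL.
Steady-state trough Cmin,ss = Cmax,ss·f ≈ 28.476 × 0.6331 ≈ 18.028 mcg/mL.

18.0 mcg/mL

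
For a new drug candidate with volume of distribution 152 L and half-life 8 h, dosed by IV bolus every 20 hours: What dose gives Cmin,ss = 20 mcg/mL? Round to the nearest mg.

τ/t½ = 20/8 ≈ 2.5, so f = (1/2)^(20/8) ≈ 0.176777.
Cmin,ss = (D/Vd)·f/(1−f), so D = Cmin,ss·Vd·(1−f)/f.
D = 20 × 152 × (1−f)/f ≈ 20 × 152 × 4.65684 ≈ 14156.79 mg.

14157 mg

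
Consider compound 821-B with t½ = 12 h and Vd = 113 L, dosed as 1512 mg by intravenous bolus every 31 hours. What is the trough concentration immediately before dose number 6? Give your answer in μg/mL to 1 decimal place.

2.7 μg/mL

f = (1/2)^(τ/t½) = (1/2)^(31/12) ≈ 0.1669.
C₀ = D/Vd = 1512/113 ≈ 13.381 μg/mL.
Before the 6th dose, 5 doses have been given. Superposition: Cmin = C₀·(f + f² + … + f^5).
≈ 13.381 × (0.1669 + 0.0279 + 0.0046 + 0.0008 + 0.0001) ≈ 13.381 × 0.2003 ≈ 2.680 μg/mL.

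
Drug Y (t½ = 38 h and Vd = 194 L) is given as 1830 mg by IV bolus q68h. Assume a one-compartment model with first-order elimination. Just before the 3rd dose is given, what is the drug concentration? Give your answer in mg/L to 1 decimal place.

f = (1/2)^(τ/t½) = (1/2)^(68/38) ≈ 0.2893.
C₀ = D/Vd = 1830/194 ≈ 9.433 mg/L.
Before the 3rd dose, 2 doses have been given. Superposition: Cmin = C₀·(f + f²).
≈ 9.433 × (0.2893 + 0.0837) ≈ 9.433 × 0.3730 ≈ 3.519 mg/L.

3.5 mg/L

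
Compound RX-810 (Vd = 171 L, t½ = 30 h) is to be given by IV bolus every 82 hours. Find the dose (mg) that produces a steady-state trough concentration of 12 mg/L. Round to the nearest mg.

11594 mg

τ/t½ = 82/30 ≈ 2.7333, so f = (1/2)^(82/30) ≈ 0.150378.
Cmin,ss = (D/Vd)·f/(1−f), so D = Cmin,ss·Vd·(1−f)/f.
D = 12 × 171 × (1−f)/f ≈ 12 × 171 × 5.64991 ≈ 11593.62 mg.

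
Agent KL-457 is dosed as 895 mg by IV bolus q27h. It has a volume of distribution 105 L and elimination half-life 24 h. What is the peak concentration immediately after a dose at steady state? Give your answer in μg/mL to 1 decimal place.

Over one 27-h interval, 27/24 ≈ 1.125 half-lives elapse, leaving f ≈ 0.4585 of each dose.
Accumulation ratio R = 1/(1 − f) ≈ 1/0.5415 ≈ 1.8467.
Single-dose peak C₀ = D/Vd = 895/105 ≈ 8.524 μg/mL.
Steady-state peak Cmax,ss = C₀·R ≈ 8.524 × 1.8467 ≈ 15.741 μg/mL.

15.7 μg/mL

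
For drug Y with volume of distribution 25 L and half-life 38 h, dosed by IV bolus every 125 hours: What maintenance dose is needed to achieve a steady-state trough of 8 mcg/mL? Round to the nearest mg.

τ/t½ = 125/38 ≈ 3.2895, so f = (1/2)^(125/38) ≈ 0.102275.
Cmin,ss = (D/Vd)·f/(1−f), so D = Cmin,ss·Vd·(1−f)/f.
D = 8 × 25 × (1−f)/f ≈ 8 × 25 × 8.77756 ≈ 1755.51 mg.

1756 mg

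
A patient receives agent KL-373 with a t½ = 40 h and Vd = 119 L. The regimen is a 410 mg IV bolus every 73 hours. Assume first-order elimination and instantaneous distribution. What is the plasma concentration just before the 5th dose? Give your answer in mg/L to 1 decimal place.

1.3 mg/L

f = (1/2)^(τ/t½) = (1/2)^(73/40) ≈ 0.2822.
C₀ = D/Vd = 410/119 ≈ 3.445 mg/L.
Before the 5th dose, 4 doses have been given. Superposition: Cmin = C₀·(f + f² + … + f^4).
≈ 3.445 × (0.2822 + 0.0796 + 0.0225 + 0.0063) ≈ 3.445 × 0.3906 ≈ 1.346 mg/L.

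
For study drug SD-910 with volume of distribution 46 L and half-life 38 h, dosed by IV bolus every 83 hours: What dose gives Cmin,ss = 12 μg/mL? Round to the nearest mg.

1957 mg

τ/t½ = 83/38 ≈ 2.1842, so f = (1/2)^(83/38) ≈ 0.220033.
Cmin,ss = (D/Vd)·f/(1−f), so D = Cmin,ss·Vd·(1−f)/f.
D = 12 × 46 × (1−f)/f ≈ 12 × 46 × 3.54477 ≈ 1956.71 mg.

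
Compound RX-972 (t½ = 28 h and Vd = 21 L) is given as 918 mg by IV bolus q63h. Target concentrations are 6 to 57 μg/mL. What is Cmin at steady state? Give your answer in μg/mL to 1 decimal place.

11.6 μg/mL

τ/t½ = 63/28 ≈ 2.25, so fraction remaining f = (1/2)^(63/28) ≈ 0.2102.
Accumulation ratio R = 1/(1 − f) ≈ 1/0.7898 ≈ 1.2661.
Each bolus raises the concentration by D/Vd = 918/21 ≈ 43.714 μg/mL.
Steady-state peak Cmax,ss = C₀·R ≈ 43.714 × 1.2661 ≈ 55.346 μg/mL.
Steady-state trough Cmin,ss = Cmax,ss·f ≈ 55.346 × 0.2102 ≈ 11.634 μg/mL.
Trough 11.6 μg/mL vs MEC 6 μg/mL: adequate.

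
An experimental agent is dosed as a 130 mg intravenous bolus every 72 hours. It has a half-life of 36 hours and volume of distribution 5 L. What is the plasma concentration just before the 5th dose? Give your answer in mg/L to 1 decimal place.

f = (1/2)^(τ/t½) = (1/2)^(72/36) ≈ 0.2500.
C₀ = D/Vd = 130/5 ≈ 26.000 mg/L.
Before the 5th dose, 4 doses have been given. Superposition: Cmin = C₀·(f + f² + … + f^4).
≈ 26.000 × (0.2500 + 0.0625 + 0.0156 + 0.0039) ≈ 26.000 × 0.3320 ≈ 8.632 mg/L.

8.6 mg/L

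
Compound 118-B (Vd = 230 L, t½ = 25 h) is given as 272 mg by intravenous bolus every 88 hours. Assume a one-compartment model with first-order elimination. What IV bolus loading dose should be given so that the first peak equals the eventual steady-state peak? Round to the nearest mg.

f = (1/2)^(88/25) ≈ 0.087171; accumulation ratio R = 1/(1−f) ≈ 1.09550.
Loading dose to hit Cmax,ss on first dose: D_load = D_maint·R ≈ 272 × 1.09550 ≈ 297.98 mg.

298 mg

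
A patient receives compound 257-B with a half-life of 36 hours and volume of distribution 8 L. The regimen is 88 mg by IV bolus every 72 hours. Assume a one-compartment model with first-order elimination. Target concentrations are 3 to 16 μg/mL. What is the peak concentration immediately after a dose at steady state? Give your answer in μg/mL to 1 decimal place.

14.7 μg/mL

τ = 72 h = 2 half-lives, so f = (1/2)^2 = 0.25.
Accumulation ratio R = 1/(1 − f) = 1/0.75 = 4/3.
Single-dose peak C₀ = D/Vd = 88/8 = 11 μg/mL.
Steady-state peak Cmax,ss = C₀·R = 11 × 4/3 ≈ 14.667 μg/mL.
Peak 14.7 μg/mL vs MTC 16 μg/mL: below toxic threshold.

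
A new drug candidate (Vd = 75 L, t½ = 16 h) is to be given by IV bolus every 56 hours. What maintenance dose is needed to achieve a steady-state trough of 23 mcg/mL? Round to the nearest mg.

17791 mg

τ/t½ = 56/16 ≈ 3.5, so f = (1/2)^(56/16) ≈ 0.088388.
Cmin,ss = (D/Vd)·f/(1−f), so D = Cmin,ss·Vd·(1−f)/f.
D = 23 × 75 × (1−f)/f ≈ 23 × 75 × 10.31375 ≈ 17791.22 mg.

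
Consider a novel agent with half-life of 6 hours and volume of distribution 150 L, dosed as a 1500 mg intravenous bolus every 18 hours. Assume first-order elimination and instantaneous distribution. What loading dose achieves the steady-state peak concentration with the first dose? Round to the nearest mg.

f = (1/2)^(18/6) ≈ 0.125000; accumulation ratio R = 1/(1−f) ≈ 1.14286.
Loading dose to hit Cmax,ss on first dose: D_load = D_maint·R ≈ 1500 × 1.14286 ≈ 1714.29 mg.

1714 mg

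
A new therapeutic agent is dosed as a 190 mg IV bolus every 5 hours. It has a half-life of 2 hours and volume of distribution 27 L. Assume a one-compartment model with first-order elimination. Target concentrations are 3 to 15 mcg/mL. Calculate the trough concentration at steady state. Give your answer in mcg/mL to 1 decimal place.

k = ln2/t½ = ln2/2 ≈ 0.346574 h⁻¹; fraction remaining f = e^(−kτ) = e^(−0.346574×5) ≈ 0.1768.
Each bolus raises the concentration by D/Vd = 190/27 ≈ 7.037 mcg/mL.
Steady-state trough Cmin,ss = C₀·f/(1−f) ≈ 7.037 × 0.1768/0.8232 ≈ 1.511 mcg/mL.
Trough 1.5 mcg/mL vs MEC 3 mcg/mL: subtherapeutic.

1.5 mcg/mL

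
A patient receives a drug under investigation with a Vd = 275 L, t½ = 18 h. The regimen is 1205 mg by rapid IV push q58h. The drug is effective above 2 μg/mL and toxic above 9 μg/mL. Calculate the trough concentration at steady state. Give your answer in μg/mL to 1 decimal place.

0.5 μg/mL

τ/t½ = 58/18 ≈ 3.2222, so fraction remaining f = (1/2)^(58/18) ≈ 0.1072.
Accumulation ratio R = 1/(1 − f) ≈ 1/0.8928 ≈ 1.1201.
Single-dose peak C₀ = D/Vd = 1205/275 ≈ 4.382 μg/mL.
Cmax,ss = C₀/(1 − f) ≈ 4.382/0.8928 ≈ 4.908 μg/mL.
Steady-state trough Cmin,ss = Cmax,ss·f ≈ 4.908 × 0.1072 ≈ 0.526 μg/mL.
Trough 0.5 μg/mL vs MEC 2 μg/mL: subtherapeutic.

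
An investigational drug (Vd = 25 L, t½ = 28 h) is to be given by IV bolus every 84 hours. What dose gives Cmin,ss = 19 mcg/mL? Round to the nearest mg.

τ/t½ = 84/28 ≈ 3, so f = (1/2)^(84/28) ≈ 0.125000.
Cmin,ss = (D/Vd)·f/(1−f), so D = Cmin,ss·Vd·(1−f)/f.
D = 19 × 25 × (1−f)/f ≈ 19 × 25 × 7.00000 ≈ 3325.00 mg.

3325 mg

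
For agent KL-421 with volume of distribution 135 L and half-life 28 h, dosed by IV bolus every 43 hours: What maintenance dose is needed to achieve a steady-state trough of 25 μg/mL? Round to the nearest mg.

6410 mg

τ/t½ = 43/28 ≈ 1.5357, so f = (1/2)^(43/28) ≈ 0.344909.
Cmin,ss = (D/Vd)·f/(1−f), so D = Cmin,ss·Vd·(1−f)/f.
D = 25 × 135 × (1−f)/f ≈ 25 × 135 × 1.89932 ≈ 6410.20 mg.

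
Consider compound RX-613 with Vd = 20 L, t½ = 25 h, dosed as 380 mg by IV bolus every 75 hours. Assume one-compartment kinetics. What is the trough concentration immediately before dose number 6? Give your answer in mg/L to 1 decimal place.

f = (1/2)^(τ/t½) = (1/2)^(75/25) ≈ 0.1250.
C₀ = D/Vd = 380/20 ≈ 19.000 mg/L.
Before the 6th dose, 5 doses have been given. Superposition: Cmin = C₀·(f + f² + … + f^5).
≈ 19.000 × (0.1250 + 0.0156 + 0.0020 + 0.0002 + 0.0000) ≈ 19.000 × 0.1428 ≈ 2.713 mg/L.

2.7 mg/L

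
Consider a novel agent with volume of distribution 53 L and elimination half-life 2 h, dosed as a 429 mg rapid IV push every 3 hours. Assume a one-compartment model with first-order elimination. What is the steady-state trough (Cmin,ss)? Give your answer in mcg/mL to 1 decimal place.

4.4 mcg/mL

k = ln2/t½ = ln2/2 ≈ 0.346574 h⁻¹; fraction remaining f = e^(−kτ) = e^(−0.346574×3) ≈ 0.3536.
Single-dose peak C₀ = D/Vd = 429/53 ≈ 8.094 mcg/mL.
Steady-state trough Cmin,ss = C₀·f/(1−f) ≈ 8.094 × 0.3536/0.6464 ≈ 4.428 mcg/mL.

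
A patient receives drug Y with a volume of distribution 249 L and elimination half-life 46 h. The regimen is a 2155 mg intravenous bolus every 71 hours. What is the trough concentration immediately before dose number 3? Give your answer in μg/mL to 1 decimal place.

f = (1/2)^(τ/t½) = (1/2)^(71/46) ≈ 0.3431.
C₀ = D/Vd = 2155/249 ≈ 8.655 μg/mL.
Before the 3rd dose, 2 doses have been given. Superposition: Cmin = C₀·(f + f²).
≈ 8.655 × (0.3431 + 0.1177) ≈ 8.655 × 0.4608 ≈ 3.988 μg/mL.

4.0 μg/mL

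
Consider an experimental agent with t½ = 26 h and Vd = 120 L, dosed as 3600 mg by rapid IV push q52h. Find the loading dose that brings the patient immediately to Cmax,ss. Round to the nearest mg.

f = (1/2)^(52/26) ≈ 0.250000; accumulation ratio R = 1/(1−f) ≈ 1.33333.
Loading dose to hit Cmax,ss on first dose: D_load = D_maint·R ≈ 3600 × 1.33333 ≈ 4799.99 mg.

4800 mg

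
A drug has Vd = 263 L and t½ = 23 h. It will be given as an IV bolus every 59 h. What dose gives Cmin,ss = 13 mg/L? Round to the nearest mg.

τ/t½ = 59/23 ≈ 2.5652, so f = (1/2)^(59/23) ≈ 0.168963.
Cmin,ss = (D/Vd)·f/(1−f), so D = Cmin,ss·Vd·(1−f)/f.
D = 13 × 263 × (1−f)/f ≈ 13 × 263 × 4.91846 ≈ 16816.21 mg.

16816 mg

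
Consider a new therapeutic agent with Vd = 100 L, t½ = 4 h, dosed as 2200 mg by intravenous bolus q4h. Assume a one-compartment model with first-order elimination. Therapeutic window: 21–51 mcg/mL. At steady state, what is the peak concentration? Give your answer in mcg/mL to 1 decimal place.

44.0 mcg/mL

τ = 4 h = 1 half-life, so f = (1/2)^1 = 0.5.
At steady state, R = 1/(1 − 0.5) = 2/1.
Single-dose peak C₀ = D/Vd = 2200/100 = 22 mcg/mL.
Steady-state peak Cmax,ss = C₀·R = 22 × 2/1 ≈ 44.000 mcg/mL.
Peak 44.0 mcg/mL vs MTC 51 mcg/mL: below toxic threshold.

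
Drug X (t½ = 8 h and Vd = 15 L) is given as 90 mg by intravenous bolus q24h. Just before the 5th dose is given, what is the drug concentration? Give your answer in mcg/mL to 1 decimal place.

0.9 mcg/mL

f = (1/2)^(τ/t½) = (1/2)^(24/8) ≈ 0.1250.
C₀ = D/Vd = 90/15 ≈ 6.000 mcg/mL.
Before the 5th dose, 4 doses have been given. Superposition: Cmin = C₀·(f + f² + … + f^4).
≈ 6.000 × (0.1250 + 0.0156 + 0.0020 + 0.0002) ≈ 6.000 × 0.1428 ≈ 0.857 mcg/mL.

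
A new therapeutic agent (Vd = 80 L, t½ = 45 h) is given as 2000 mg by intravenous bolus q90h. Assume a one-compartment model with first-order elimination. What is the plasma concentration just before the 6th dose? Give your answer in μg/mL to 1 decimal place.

f = (1/2)^(τ/t½) = (1/2)^(90/45) ≈ 0.2500.
C₀ = D/Vd = 2000/80 ≈ 25.000 μg/mL.
Before the 6th dose, 5 doses have been given. Superposition: Cmin = C₀·(f + f² + … + f^5).
≈ 25.000 × (0.2500 + 0.0625 + 0.0156 + 0.0039 + 0.0010) ≈ 25.000 × 0.3330 ≈ 8.325 μg/mL.

8.3 μg/mL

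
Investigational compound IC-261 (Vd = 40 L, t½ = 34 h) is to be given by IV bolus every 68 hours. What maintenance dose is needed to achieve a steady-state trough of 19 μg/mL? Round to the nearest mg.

τ/t½ = 68/34 ≈ 2, so f = (1/2)^(68/34) ≈ 0.250000.
Cmin,ss = (D/Vd)·f/(1−f), so D = Cmin,ss·Vd·(1−f)/f.
D = 19 × 40 × (1−f)/f ≈ 19 × 40 × 3.00000 ≈ 2280.00 mg.

2280 mg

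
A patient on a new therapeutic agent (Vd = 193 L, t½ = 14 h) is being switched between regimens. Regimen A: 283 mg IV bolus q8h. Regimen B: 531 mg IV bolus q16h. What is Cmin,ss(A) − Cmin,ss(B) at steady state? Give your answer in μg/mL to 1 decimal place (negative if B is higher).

0.7 μg/mL

Regimen A: f = (1/2)^(8/14) ≈ 0.6730; Cmin,ss = (283/193)·f/(1−f) ≈ 3.018 μg/mL.
Regimen B: f = (1/2)^(16/14) ≈ 0.4529; Cmin,ss = (531/193)·f/(1−f) ≈ 2.278 μg/mL.
Difference ≈ 3.018 − 2.278 ≈ 0.740 μg/mL.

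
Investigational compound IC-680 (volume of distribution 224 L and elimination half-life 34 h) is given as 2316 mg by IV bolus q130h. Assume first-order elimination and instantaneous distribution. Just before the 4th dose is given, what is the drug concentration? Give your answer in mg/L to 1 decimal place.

f = (1/2)^(τ/t½) = (1/2)^(130/34) ≈ 0.0706.
C₀ = D/Vd = 2316/224 ≈ 10.339 mg/L.
Before the 4th dose, 3 doses have been given. Superposition: Cmin = C₀·(f + f² + … + f^3).
≈ 10.339 × (0.0706 + 0.0050 + 0.0004) ≈ 10.339 × 0.0760 ≈ 0.786 mg/L.

0.8 mg/L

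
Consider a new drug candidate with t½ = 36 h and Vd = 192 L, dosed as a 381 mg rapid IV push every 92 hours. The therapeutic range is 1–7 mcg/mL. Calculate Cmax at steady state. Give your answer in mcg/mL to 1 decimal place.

k = ln2/t½ = ln2/36 ≈ 0.019254 h⁻¹; fraction remaining f = e^(−kτ) = e^(−0.019254×92) ≈ 0.1701.
Accumulation ratio R = 1/(1 − f) ≈ 1/0.8299 ≈ 1.2050.
Each bolus raises the concentration by D/Vd = 381/192 ≈ 1.984 mcg/mL.
Steady-state peak Cmax,ss = C₀·R ≈ 1.984 × 1.2050 ≈ 2.391 mcg/mL.
Peak 2.4 mcg/mL vs MTC 7 mcg/mL: below toxic threshold.

2.4 mcg/mL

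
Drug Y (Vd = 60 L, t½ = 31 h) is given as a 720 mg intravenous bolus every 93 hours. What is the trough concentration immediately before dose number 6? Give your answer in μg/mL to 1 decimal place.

1.7 μg/mL

f = (1/2)^(τ/t½) = (1/2)^(93/31) ≈ 0.1250.
C₀ = D/Vd = 720/60 ≈ 12.000 μg/mL.
Before the 6th dose, 5 doses have been given. Superposition: Cmin = C₀·(f + f² + … + f^5).
≈ 12.000 × (0.1250 + 0.0156 + 0.0020 + 0.0002 + 0.0000) ≈ 12.000 × 0.1428 ≈ 1.714 μg/mL.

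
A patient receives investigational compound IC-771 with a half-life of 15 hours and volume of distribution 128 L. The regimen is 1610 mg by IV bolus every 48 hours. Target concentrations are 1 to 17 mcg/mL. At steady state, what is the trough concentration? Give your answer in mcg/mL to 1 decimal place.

Over one 48-h interval, 48/15 ≈ 3.2 half-lives elapse, leaving f ≈ 0.1088 of each dose.
Accumulation ratio R = 1/(1 − f) ≈ 1/0.8912 ≈ 1.1221.
Single-dose peak C₀ = D/Vd = 1610/128 ≈ 12.578 mcg/mL.
Cmax,ss = C₀/(1 − f) ≈ 12.578/0.8912 ≈ 14.114 mcg/mL.
One interval later, Cmin,ss = Cmax,ss·e^(−kτ) ≈ 14.114 × 0.1088 ≈ 1.536 mcg/mL.
Trough 1.5 mcg/mL vs MEC 1 mcg/mL: adequate.

1.5 mcg/mL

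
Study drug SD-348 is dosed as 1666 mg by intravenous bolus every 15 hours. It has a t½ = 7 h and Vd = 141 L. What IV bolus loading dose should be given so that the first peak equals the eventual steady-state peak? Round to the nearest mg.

f = (1/2)^(15/7) ≈ 0.226431; accumulation ratio R = 1/(1−f) ≈ 1.29271.
Loading dose to hit Cmax,ss on first dose: D_load = D_maint·R ≈ 1666 × 1.29271 ≈ 2153.65 mg.

2154 mg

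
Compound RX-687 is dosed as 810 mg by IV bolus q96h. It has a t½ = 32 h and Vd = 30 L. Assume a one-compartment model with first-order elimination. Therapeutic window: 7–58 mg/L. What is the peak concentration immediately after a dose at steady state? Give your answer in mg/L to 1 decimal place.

τ = 96 h = 3 half-lives, so f = (1/2)^3 = 0.125.
Accumulation ratio R = 1/(1 − f) = 1/0.875 = 8/7.
Single-dose peak C₀ = D/Vd = 810/30 = 27 mg/L.
Steady-state peak Cmax,ss = C₀·R = 27 × 8/7 ≈ 30.857 mg/L.
Peak 30.9 mg/L vs MTC 58 mg/L: below toxic threshold.

30.9 mg/L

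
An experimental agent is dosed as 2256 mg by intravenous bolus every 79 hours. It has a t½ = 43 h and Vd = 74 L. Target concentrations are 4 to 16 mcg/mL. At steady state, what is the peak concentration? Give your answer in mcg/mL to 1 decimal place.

42.3 mcg/mL

k = ln2/t½ = ln2/43 ≈ 0.016120 h⁻¹; fraction remaining f = e^(−kτ) = e^(−0.016120×79) ≈ 0.2799.
At steady state, accumulation factor R = 1/(1 − e^(−kτ)) ≈ 1.3887.
Each bolus raises the concentration by D/Vd = 2256/74 ≈ 30.486 mcg/mL.
Steady-state peak Cmax,ss = C₀·R ≈ 30.486 × 1.3887 ≈ 42.336 mcg/mL.
Peak 42.3 mcg/mL vs MTC 16 mcg/mL: exceeds toxic threshold.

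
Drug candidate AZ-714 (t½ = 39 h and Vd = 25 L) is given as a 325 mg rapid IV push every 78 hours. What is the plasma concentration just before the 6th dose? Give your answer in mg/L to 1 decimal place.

f = (1/2)^(τ/t½) = (1/2)^(78/39) ≈ 0.2500.
C₀ = D/Vd = 325/25 ≈ 13.000 mg/L.
Before the 6th dose, 5 doses have been given. Superposition: Cmin = C₀·(f + f² + … + f^5).
≈ 13.000 × (0.2500 + 0.0625 + 0.0156 + 0.0039 + 0.0010) ≈ 13.000 × 0.3330 ≈ 4.329 mg/L.

4.3 mg/L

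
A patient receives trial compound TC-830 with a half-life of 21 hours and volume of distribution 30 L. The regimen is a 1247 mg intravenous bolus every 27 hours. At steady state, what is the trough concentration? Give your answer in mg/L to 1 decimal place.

28.9 mg/L

k = ln2/t½ = ln2/21 ≈ 0.033007 h⁻¹; fraction remaining f = e^(−kτ) = e^(−0.033007×27) ≈ 0.4102.
At steady state, accumulation factor R = 1/(1 − e^(−kτ)) ≈ 1.6955.
Each bolus raises the concentration by D/Vd = 1247/30 ≈ 41.567 mg/L.
Cmax,ss = C₀/(1 − f) ≈ 41.567/0.5898 ≈ 70.476 mg/L.
Steady-state trough Cmin,ss = Cmax,ss·f ≈ 70.476 × 0.4102 ≈ 28.909 mg/L.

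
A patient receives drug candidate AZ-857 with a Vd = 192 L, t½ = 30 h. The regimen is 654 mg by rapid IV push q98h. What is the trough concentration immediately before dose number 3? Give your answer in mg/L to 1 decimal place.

0.4 mg/L

f = (1/2)^(τ/t½) = (1/2)^(98/30) ≈ 0.1039.
C₀ = D/Vd = 654/192 ≈ 3.406 mg/L.
Before the 3rd dose, 2 doses have been given. Superposition: Cmin = C₀·(f + f²).
≈ 3.406 × (0.1039 + 0.0108) ≈ 3.406 × 0.1147 ≈ 0.391 mg/L.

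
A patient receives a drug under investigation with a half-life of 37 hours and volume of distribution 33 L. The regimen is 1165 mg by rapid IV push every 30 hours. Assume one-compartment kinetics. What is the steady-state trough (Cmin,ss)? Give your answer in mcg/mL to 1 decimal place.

46.8 mcg/mL

k = ln2/t½ = ln2/37 ≈ 0.018734 h⁻¹; fraction remaining f = e^(−kτ) = e^(−0.018734×30) ≈ 0.5701.
At steady state, accumulation factor R = 1/(1 − e^(−kτ)) ≈ 2.3261.
Each bolus raises the concentration by D/Vd = 1165/33 ≈ 35.303 mcg/mL.
Cmax,ss = C₀/(1 − f) ≈ 35.303/0.4299 ≈ 82.119 mcg/mL.
Steady-state trough Cmin,ss = Cmax,ss·f ≈ 82.119 × 0.5701 ≈ 46.816 mcg/mL.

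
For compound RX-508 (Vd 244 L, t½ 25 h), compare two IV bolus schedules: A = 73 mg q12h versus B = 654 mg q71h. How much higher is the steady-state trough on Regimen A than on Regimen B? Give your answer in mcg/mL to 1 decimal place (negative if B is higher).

Regimen A: f = (1/2)^(12/25) ≈ 0.7170; Cmin,ss = (73/244)·f/(1−f) ≈ 0.758 mcg/mL.
Regimen B: f = (1/2)^(71/25) ≈ 0.1397; Cmin,ss = (654/244)·f/(1−f) ≈ 0.435 mcg/mL.
Difference ≈ 0.758 − 0.435 ≈ 0.323 mcg/mL.

0.3 mcg/mL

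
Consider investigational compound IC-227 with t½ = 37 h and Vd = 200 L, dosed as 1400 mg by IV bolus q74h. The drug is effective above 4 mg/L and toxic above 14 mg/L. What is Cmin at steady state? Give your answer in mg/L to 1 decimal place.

2.3 mg/L

τ = 74 h = 2 half-lives, so f = (1/2)^2 = 0.25.
At steady state, R = 1/(1 − 0.25) = 4/3.
Single-dose peak C₀ = D/Vd = 1400/200 = 7 mg/L.
Steady-state peak Cmax,ss = C₀·R = 7 × 4/3 ≈ 9.333 mg/L.
Steady-state trough Cmin,ss = Cmax,ss·f ≈ 9.333 × 0.25 ≈ 2.333 mg/L.
Trough 2.3 mg/L vs MEC 4 mg/L: subtherapeutic.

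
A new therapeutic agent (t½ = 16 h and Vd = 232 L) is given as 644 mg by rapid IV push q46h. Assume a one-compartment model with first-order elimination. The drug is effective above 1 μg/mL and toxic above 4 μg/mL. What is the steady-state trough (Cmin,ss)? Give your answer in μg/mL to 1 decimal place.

0.4 μg/mL

τ/t½ = 46/16 ≈ 2.875, so fraction remaining f = (1/2)^(46/16) ≈ 0.1363.
Each bolus raises the concentration by D/Vd = 644/232 ≈ 2.776 μg/mL.
Steady-state trough Cmin,ss = C₀·f/(1−f) ≈ 2.776 × 0.1363/0.8637 ≈ 0.438 μg/mL.
Trough 0.4 μg/mL vs MEC 1 μg/mL: subtherapeutic.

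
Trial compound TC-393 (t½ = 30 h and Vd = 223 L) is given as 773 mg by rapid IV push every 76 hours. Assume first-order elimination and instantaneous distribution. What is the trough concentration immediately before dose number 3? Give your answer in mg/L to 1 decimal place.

0.7 mg/L

f = (1/2)^(τ/t½) = (1/2)^(76/30) ≈ 0.1727.
C₀ = D/Vd = 773/223 ≈ 3.466 mg/L.
Before the 3rd dose, 2 doses have been given. Superposition: Cmin = C₀·(f + f²).
≈ 3.466 × (0.1727 + 0.0298) ≈ 3.466 × 0.2025 ≈ 0.702 mg/L.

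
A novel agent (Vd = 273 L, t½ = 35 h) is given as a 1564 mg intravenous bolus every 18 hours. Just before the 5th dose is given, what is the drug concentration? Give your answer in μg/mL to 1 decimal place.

f = (1/2)^(τ/t½) = (1/2)^(18/35) ≈ 0.7001.
C₀ = D/Vd = 1564/273 ≈ 5.729 μg/mL.
Before the 5th dose, 4 doses have been given. Superposition: Cmin = C₀·(f + f² + … + f^4).
≈ 5.729 × (0.7001 + 0.4901 + 0.3431 + 0.2402) ≈ 5.729 × 1.7735 ≈ 10.160 μg/mL.

10.2 μg/mL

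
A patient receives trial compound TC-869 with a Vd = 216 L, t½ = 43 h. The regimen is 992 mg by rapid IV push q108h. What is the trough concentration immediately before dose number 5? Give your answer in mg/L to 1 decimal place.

f = (1/2)^(τ/t½) = (1/2)^(108/43) ≈ 0.1754.
C₀ = D/Vd = 992/216 ≈ 4.593 mg/L.
Before the 5th dose, 4 doses have been given. Superposition: Cmin = C₀·(f + f² + … + f^4).
≈ 4.593 × (0.1754 + 0.0308 + 0.0054 + 0.0009) ≈ 4.593 × 0.2125 ≈ 0.976 mg/L.

1.0 mg/L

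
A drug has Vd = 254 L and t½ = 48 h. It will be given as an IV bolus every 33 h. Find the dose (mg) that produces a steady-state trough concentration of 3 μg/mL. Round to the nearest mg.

465 mg

τ/t½ = 33/48 ≈ 0.6875, so f = (1/2)^(33/48) ≈ 0.620929.
Cmin,ss = (D/Vd)·f/(1−f), so D = Cmin,ss·Vd·(1−f)/f.
D = 3 × 254 × (1−f)/f ≈ 3 × 254 × 0.61049 ≈ 465.19 mg.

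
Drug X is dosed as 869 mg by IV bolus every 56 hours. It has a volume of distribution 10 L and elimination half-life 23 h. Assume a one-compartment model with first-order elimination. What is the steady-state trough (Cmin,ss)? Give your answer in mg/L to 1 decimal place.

τ/t½ = 56/23 ≈ 2.4348, so fraction remaining f = (1/2)^(56/23) ≈ 0.1850.
Each bolus raises the concentration by D/Vd = 869/10 ≈ 86.900 mg/L.
Steady-state trough Cmin,ss = C₀·f/(1−f) ≈ 86.900 × 0.1850/0.8150 ≈ 19.726 mg/L.

19.7 mg/L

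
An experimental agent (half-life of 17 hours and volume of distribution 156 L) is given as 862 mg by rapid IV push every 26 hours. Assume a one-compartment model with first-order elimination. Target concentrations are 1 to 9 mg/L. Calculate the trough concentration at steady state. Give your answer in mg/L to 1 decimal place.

2.9 mg/L

τ/t½ = 26/17 ≈ 1.5294, so fraction remaining f = (1/2)^(26/17) ≈ 0.3464.
Accumulation ratio R = 1/(1 − f) ≈ 1/0.6536 ≈ 1.5300.
Each bolus raises the concentration by D/Vd = 862/156 ≈ 5.526 mg/L.
Steady-state peak Cmax,ss = C₀·R ≈ 5.526 × 1.5300 ≈ 8.455 mg/L.
Steady-state trough Cmin,ss = Cmax,ss·f ≈ 8.455 × 0.3464 ≈ 2.929 mg/L.
Trough 2.9 mg/L vs MEC 1 mg/L: adequate.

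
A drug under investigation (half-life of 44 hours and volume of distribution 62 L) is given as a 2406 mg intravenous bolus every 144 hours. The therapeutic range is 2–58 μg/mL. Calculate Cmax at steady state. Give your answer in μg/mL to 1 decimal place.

Over one 144-h interval, 144/44 ≈ 3.2727 half-lives elapse, leaving f ≈ 0.1035 of each dose.
At steady state, accumulation factor R = 1/(1 − e^(−kτ)) ≈ 1.1154.
Each bolus raises the concentration by D/Vd = 2406/62 ≈ 38.806 μg/mL.
Cmax,ss = C₀/(1 − f) ≈ 38.806/0.8965 ≈ 43.286 μg/mL.
Peak 43.3 μg/mL vs MTC 58 μg/mL: below toxic threshold.

43.3 μg/mL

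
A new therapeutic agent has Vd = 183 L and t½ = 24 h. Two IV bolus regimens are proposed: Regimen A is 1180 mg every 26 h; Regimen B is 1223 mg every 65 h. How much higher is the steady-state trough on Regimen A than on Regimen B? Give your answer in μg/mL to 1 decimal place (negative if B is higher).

4.6 μg/mL

Regimen A: f = (1/2)^(26/24) ≈ 0.4719; Cmin,ss = (1180/183)·f/(1−f) ≈ 5.762 μg/mL.
Regimen B: f = (1/2)^(65/24) ≈ 0.1530; Cmin,ss = (1223/183)·f/(1−f) ≈ 1.207 μg/mL.
Difference ≈ 5.762 − 1.207 ≈ 4.555 μg/mL.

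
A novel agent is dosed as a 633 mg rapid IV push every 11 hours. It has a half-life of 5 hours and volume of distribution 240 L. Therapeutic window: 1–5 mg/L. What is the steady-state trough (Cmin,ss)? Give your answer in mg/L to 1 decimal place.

τ/t½ = 11/5 ≈ 2.2, so fraction remaining f = (1/2)^(11/5) ≈ 0.2176.
Single-dose peak C₀ = D/Vd = 633/240 ≈ 2.638 mg/L.
Steady-state trough Cmin,ss = C₀·f/(1−f) ≈ 2.638 × 0.2176/0.7824 ≈ 0.734 mg/L.
Trough 0.7 mg/L vs MEC 1 mg/L: subtherapeutic.

0.7 mg/L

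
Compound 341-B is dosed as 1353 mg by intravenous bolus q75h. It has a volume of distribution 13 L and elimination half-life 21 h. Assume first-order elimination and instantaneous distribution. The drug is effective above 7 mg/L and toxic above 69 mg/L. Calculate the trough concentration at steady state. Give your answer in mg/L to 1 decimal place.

τ/t½ = 75/21 ≈ 3.5714, so fraction remaining f = (1/2)^(75/21) ≈ 0.0841.
At steady state, accumulation factor R = 1/(1 − e^(−kτ)) ≈ 1.0918.
Each bolus raises the concentration by D/Vd = 1353/13 ≈ 104.077 mg/L.
Steady-state peak Cmax,ss = C₀·R ≈ 104.077 × 1.0918 ≈ 113.631 mg/L.
Steady-state trough Cmin,ss = Cmax,ss·f ≈ 113.631 × 0.0841 ≈ 9.556 mg/L.
Trough 9.6 mg/L vs MEC 7 mg/L: adequate.

9.6 mg/L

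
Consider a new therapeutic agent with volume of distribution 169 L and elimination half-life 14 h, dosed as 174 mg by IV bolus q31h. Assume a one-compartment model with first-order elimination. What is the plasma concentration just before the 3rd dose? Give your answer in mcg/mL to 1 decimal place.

f = (1/2)^(τ/t½) = (1/2)^(31/14) ≈ 0.2155.
C₀ = D/Vd = 174/169 ≈ 1.030 mcg/mL.
Before the 3rd dose, 2 doses have been given. Superposition: Cmin = C₀·(f + f²).
≈ 1.030 × (0.2155 + 0.0464) ≈ 1.030 × 0.2619 ≈ 0.270 mcg/mL.

0.3 mcg/mL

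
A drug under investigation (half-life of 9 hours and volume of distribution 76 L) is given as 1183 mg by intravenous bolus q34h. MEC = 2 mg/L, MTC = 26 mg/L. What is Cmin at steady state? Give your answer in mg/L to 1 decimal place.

τ/t½ = 34/9 ≈ 3.7778, so fraction remaining f = (1/2)^(34/9) ≈ 0.0729.
Accumulation ratio R = 1/(1 − f) ≈ 1/0.9271 ≈ 1.0786.
Single-dose peak C₀ = D/Vd = 1183/76 ≈ 15.566 mg/L.
Cmax,ss = C₀/(1 − f) ≈ 15.566/0.9271 ≈ 16.790 mg/L.
Steady-state trough Cmin,ss = Cmax,ss·f ≈ 16.790 × 0.0729 ≈ 1.224 mg/L.
Trough 1.2 mg/L vs MEC 2 mg/L: subtherapeutic.

1.2 mg/L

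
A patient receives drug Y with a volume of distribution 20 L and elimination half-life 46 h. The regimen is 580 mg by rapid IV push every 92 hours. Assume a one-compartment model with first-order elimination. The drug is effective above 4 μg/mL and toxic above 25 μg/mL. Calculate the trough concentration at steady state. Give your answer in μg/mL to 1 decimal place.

9.7 μg/mL

τ = 92 h = 2 half-lives, so f = (1/2)^2 = 0.25.
At steady state, R = 1/(1 − 0.25) = 4/3.
Single-dose peak C₀ = D/Vd = 580/20 = 29 μg/mL.
Steady-state peak Cmax,ss = C₀·R = 29 × 4/3 ≈ 38.667 μg/mL.
Steady-state trough Cmin,ss = Cmax,ss·f ≈ 38.667 × 0.25 ≈ 9.667 μg/mL.
Trough 9.7 μg/mL vs MEC 4 μg/mL: adequate.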